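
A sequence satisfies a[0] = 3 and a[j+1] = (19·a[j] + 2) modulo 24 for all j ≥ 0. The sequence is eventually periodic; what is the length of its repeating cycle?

We have a[0] = 3; a[1] = 11; a[2] = 19; a[3] = 3.
The sequence repeats with period 3.

3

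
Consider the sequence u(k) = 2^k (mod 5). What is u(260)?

u(1) = 2,  u(2) = 4,  u(3) = 3,  u(4) = 1,  u(5) = 2.
Since u(5) = u(1) = 2, the sequence is periodic with period 4.
(260 - 1) mod 4 = 3, so u(260) = u(4) = 1.

1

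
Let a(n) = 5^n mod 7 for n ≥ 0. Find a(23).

3

We have a(0) = 1,  a(1) = 5,  a(2) = 4,  a(3) = 6,  a(4) = 2,  a(5) = 3,  a(6) = 1.
The sequence repeats with period 6.
(23 - 0) mod 6 = 5, so a(23) = a(5) = 3.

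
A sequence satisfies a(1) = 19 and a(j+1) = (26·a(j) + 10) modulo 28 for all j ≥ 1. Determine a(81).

Listing terms: a(1) = 19, a(2) = 0, a(3) = 10, a(4) = 18, a(5) = 2, a(6) = 6, a(7) = 26, a(8) = 14, a(9) = 10.
Since a(9) = a(3) = 10, the sequence is eventually periodic: after a pre-period of length 2 it cycles with period 6.
For j ≥ 3, a(j) depends only on (j - 3) mod 6. (81 - 3) mod 6 = 0, so a(81) = a(3) = 10.

10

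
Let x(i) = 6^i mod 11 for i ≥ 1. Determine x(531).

6

Listing terms: x(1) = 6, x(2) = 3, x(3) = 7, x(4) = 9, x(5) = 10, x(6) = 5, x(7) = 8, x(8) = 4, x(9) = 2, x(10) = 1, x(11) = 6.
The sequence repeats with period 10.
So x(531) = x(1 + ((531-1) mod 10)) = x(1) = 6.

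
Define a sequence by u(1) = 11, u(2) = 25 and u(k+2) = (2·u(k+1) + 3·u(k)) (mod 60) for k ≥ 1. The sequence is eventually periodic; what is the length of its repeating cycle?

4

Computing terms: u(1) = 11,  u(2) = 25,  u(3) = 23,  u(4) = 1,  u(5) = 11,  u(6) = 25.
The sequence repeats with period 4.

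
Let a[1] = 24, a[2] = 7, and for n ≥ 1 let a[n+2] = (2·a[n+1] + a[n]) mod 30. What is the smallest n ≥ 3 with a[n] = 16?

7

Listing terms: a[1] = 24,  a[2] = 7,  a[3] = 8,  a[4] = 23,  a[5] = 24,  a[6] = 11,  a[7] = 16,  a[8] = 13,  a[9] = 12,  a[10] = 7,  a[11] = 26,  a[12] = 29,  a[13] = 24,  a[14] = 17,  a[15] = 28,  a[16] = 13,  a[17] = 24,  a[18] = 1,  a[19] = 26,  a[20] = 23,  a[21] = 12,  a[22] = 17,  a[23] = 16,  a[24] = 19,  a[25] = 24,  a[26] = 7.
The sequence repeats with period 24.
The value 16 first appears (with n ≥ 3) at a[7].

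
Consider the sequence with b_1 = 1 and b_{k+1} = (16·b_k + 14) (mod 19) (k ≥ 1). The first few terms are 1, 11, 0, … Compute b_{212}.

10

Computing terms: b_1 = 1, b_2 = 11, b_3 = 0, b_4 = 14, b_5 = 10, b_6 = 3, b_7 = 5, b_8 = 18, b_9 = 17, b_{10} = 1.
The sequence repeats with period 9.
(212 - 1) mod 9 = 4, so b_{212} = b_5 = 10.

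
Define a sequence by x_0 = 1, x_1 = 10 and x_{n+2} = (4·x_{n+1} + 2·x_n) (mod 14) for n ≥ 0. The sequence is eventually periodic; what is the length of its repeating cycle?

Computing terms: x_0 = 1; x_1 = 10; x_2 = 0; x_3 = 6; x_4 = 10; x_5 = 10; x_6 = 4; x_7 = 8; x_8 = 12; x_9 = 8; x_{10} = 0; x_{11} = 2; x_{12} = 8; x_{13} = 8; x_{14} = 6; x_{15} = 12; x_{16} = 4; x_{17} = 12; x_{18} = 0; x_{19} = 10; x_{20} = 12; x_{21} = 12; x_{22} = 2; x_{23} = 4; x_{24} = 6; x_{25} = 4; x_{26} = 0; x_{27} = 8; x_{28} = 4; x_{29} = 4; x_{30} = 10; x_{31} = 6; x_{32} = 2; x_{33} = 6; x_{34} = 0; x_{35} = 12; x_{36} = 6; x_{37} = 6; x_{38} = 8; x_{39} = 2; x_{40} = 10; x_{41} = 2; x_{42} = 0; x_{43} = 4; x_{44} = 2; x_{45} = 2; x_{46} = 12; x_{47} = 10; x_{48} = 8; x_{49} = 10; x_{50} = 0.
Since (x_{49}, x_{50}) = (x_1, x_2) = (10, 0) (two consecutive terms determine the rest), the sequence is eventually periodic: after a pre-period of length 1 it cycles with period 48.

48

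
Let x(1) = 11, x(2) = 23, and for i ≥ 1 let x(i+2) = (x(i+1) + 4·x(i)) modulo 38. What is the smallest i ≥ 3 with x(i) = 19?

9

Computing terms: x(1) = 11,  x(2) = 23,  x(3) = 29,  x(4) = 7,  x(5) = 9,  x(6) = 37,  x(7) = 35,  x(8) = 31,  x(9) = 19,  x(10) = 29,  x(11) = 29,  x(12) = 31,  x(13) = 33,  x(14) = 5,  x(15) = 23,  x(16) = 5,  x(17) = 21,  x(18) = 3,  x(19) = 11,  x(20) = 23.
Since (x(19), x(20)) = (x(1), x(2)) = (11, 23) (two consecutive terms determine the rest), the sequence is periodic with period 18.
The value 19 first appears (with i ≥ 3) at x(9).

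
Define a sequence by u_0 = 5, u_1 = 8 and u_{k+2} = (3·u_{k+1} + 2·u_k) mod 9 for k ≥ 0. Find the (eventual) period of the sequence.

Listing terms: u_0 = 5, u_1 = 8, u_2 = 7, u_3 = 1, u_4 = 8, u_5 = 8, u_6 = 4, u_7 = 1, u_8 = 2, u_9 = 8, u_{10} = 1, u_{11} = 1, u_{12} = 5, u_{13} = 8.
Since (u_{12}, u_{13}) = (u_0, u_1) = (5, 8) (two consecutive terms determine the rest), the sequence is periodic with period 12.

12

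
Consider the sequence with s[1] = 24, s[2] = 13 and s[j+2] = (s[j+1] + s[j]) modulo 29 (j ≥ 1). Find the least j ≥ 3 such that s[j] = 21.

s[1] = 24,  s[2] = 13,  s[3] = 8,  s[4] = 21,  s[5] = 0,  s[6] = 21,  s[7] = 21,  s[8] = 13,  s[9] = 5,  s[10] = 18,  s[11] = 23,  s[12] = 12,  s[13] = 6,  s[14] = 18,  s[15] = 24,  s[16] = 13.
The sequence repeats with period 14.
The value 21 first appears (with j ≥ 3) at s[4].

4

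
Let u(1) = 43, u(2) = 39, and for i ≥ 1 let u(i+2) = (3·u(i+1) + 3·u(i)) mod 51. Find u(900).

39

u(1) = 43, u(2) = 39, u(3) = 42, u(4) = 39, u(5) = 39, u(6) = 30, u(7) = 3, u(8) = 48, u(9) = 0, u(10) = 42, u(11) = 24, u(12) = 45, u(13) = 3, u(14) = 42, u(15) = 33, u(16) = 21, u(17) = 9, u(18) = 39, u(19) = 42.
Since (u(18), u(19)) = (u(2), u(3)) = (39, 42) (two consecutive terms determine the rest), the sequence is eventually periodic: after a pre-period of length 1 it cycles with period 16.
For i ≥ 2, u(i) depends only on (i - 2) mod 16. (900 - 2) mod 16 = 2, so u(900) = u(4) = 39.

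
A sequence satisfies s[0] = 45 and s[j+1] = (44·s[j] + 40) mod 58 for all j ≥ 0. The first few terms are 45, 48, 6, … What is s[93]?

40

Computing terms: s[0] = 45; s[1] = 48; s[2] = 6; s[3] = 14; s[4] = 18; s[5] = 20; s[6] = 50; s[7] = 36; s[8] = 0; s[9] = 40; s[10] = 2; s[11] = 12; s[12] = 46; s[13] = 34; s[14] = 28; s[15] = 54; s[16] = 38; s[17] = 30; s[18] = 26; s[19] = 24; s[20] = 52; s[21] = 8; s[22] = 44; s[23] = 4; s[24] = 42; s[25] = 32; s[26] = 56; s[27] = 10; s[28] = 16; s[29] = 48.
Since s[29] = s[1] = 48, the sequence is eventually periodic: after a pre-period of length 1 it cycles with period 28.
For j ≥ 1, s[j] depends only on (j - 1) mod 28. (93 - 1) mod 28 = 8, so s[93] = s[9] = 40.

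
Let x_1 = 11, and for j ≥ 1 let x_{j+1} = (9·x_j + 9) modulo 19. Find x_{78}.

Listing terms: x_1 = 11, x_2 = 13, x_3 = 12, x_4 = 3, x_5 = 17, x_6 = 10, x_7 = 4, x_8 = 7, x_9 = 15, x_{10} = 11.
The sequence repeats with period 9.
So x_{78} = x_{1 + ((78-1) mod 9)} = x_6 = 10.

10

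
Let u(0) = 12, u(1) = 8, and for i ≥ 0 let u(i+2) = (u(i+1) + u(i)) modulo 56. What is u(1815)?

4

Listing terms: u(0) = 12; u(1) = 8; u(2) = 20; u(3) = 28; u(4) = 48; u(5) = 20; u(6) = 12; u(7) = 32; u(8) = 44; u(9) = 20; u(10) = 8; u(11) = 28; u(12) = 36; u(13) = 8; u(14) = 44; u(15) = 52; u(16) = 40; u(17) = 36; u(18) = 20; u(19) = 0; u(20) = 20; u(21) = 20; u(22) = 40; u(23) = 4; u(24) = 44; u(25) = 48; u(26) = 36; u(27) = 28; u(28) = 8; u(29) = 36; u(30) = 44; u(31) = 24; u(32) = 12; u(33) = 36; u(34) = 48; u(35) = 28; u(36) = 20; u(37) = 48; u(38) = 12; u(39) = 4; u(40) = 16; u(41) = 20; u(42) = 36; u(43) = 0; u(44) = 36; u(45) = 36; u(46) = 16; u(47) = 52; u(48) = 12; u(49) = 8.
Since (u(48), u(49)) = (u(0), u(1)) = (12, 8) (two consecutive terms determine the rest), the sequence is periodic with period 48.
(1815 - 0) mod 48 = 39, so u(1815) = u(39) = 4.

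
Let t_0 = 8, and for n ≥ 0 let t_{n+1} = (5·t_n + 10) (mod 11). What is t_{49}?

4

Computing terms: t_0 = 8; t_1 = 6; t_2 = 7; t_3 = 1; t_4 = 4; t_5 = 8.
Since t_5 = t_0 = 8, the sequence is periodic with period 5.
So t_{49} = t_{0 + ((49-0) mod 5)} = t_4 = 4.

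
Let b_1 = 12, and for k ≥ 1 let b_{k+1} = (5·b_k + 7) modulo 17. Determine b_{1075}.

2

Computing terms: b_1 = 12, b_2 = 16, b_3 = 2, b_4 = 0, b_5 = 7, b_6 = 8, b_7 = 13, b_8 = 4, b_9 = 10, b_{10} = 6, b_{11} = 3, b_{12} = 5, b_{13} = 15, b_{14} = 14, b_{15} = 9, b_{16} = 1, b_{17} = 12.
Since b_{17} = b_1 = 12, the sequence is periodic with period 16.
So b_{1075} = b_{1 + ((1075-1) mod 16)} = b_3 = 2.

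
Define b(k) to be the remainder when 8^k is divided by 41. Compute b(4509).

Listing terms: b(0) = 1, b(1) = 8, b(2) = 23, b(3) = 20, b(4) = 37, b(5) = 9, b(6) = 31, b(7) = 2, b(8) = 16, b(9) = 5, b(10) = 40, b(11) = 33, b(12) = 18, b(13) = 21, b(14) = 4, b(15) = 32, b(16) = 10, b(17) = 39, b(18) = 25, b(19) = 36, b(20) = 1.
Since b(20) = b(0) = 1, the sequence is periodic with period 20.
So b(4509) = b(0 + ((4509-0) mod 20)) = b(9) = 5.

5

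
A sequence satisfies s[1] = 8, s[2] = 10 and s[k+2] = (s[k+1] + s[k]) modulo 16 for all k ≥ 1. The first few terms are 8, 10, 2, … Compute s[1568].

Computing terms: s[1] = 8, s[2] = 10, s[3] = 2, s[4] = 12, s[5] = 14, s[6] = 10, s[7] = 8, s[8] = 2, s[9] = 10, s[10] = 12, s[11] = 6, s[12] = 2, s[13] = 8, s[14] = 10.
Since (s[13], s[14]) = (s[1], s[2]) = (8, 10) (two consecutive terms determine the rest), the sequence is periodic with period 12.
So s[1568] = s[1 + ((1568-1) mod 12)] = s[8] = 2.

2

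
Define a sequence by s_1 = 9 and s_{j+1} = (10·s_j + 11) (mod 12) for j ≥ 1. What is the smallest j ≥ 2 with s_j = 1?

3

s_1 = 9; s_2 = 5; s_3 = 1; s_4 = 9.
Since s_4 = s_1 = 9, the sequence is periodic with period 3.
The value 1 first appears (with j ≥ 2) at s_3.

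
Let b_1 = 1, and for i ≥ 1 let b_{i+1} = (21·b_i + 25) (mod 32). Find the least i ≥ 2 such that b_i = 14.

We have b_1 = 1, b_2 = 14, b_3 = 31, b_4 = 4, b_5 = 13, b_6 = 10, b_7 = 11, b_8 = 0, b_9 = 25, b_{10} = 6, b_{11} = 23, b_{12} = 28, b_{13} = 5, b_{14} = 2, b_{15} = 3, b_{16} = 24, b_{17} = 17, b_{18} = 30, b_{19} = 15, b_{20} = 20, b_{21} = 29, b_{22} = 26, b_{23} = 27, b_{24} = 16, b_{25} = 9, b_{26} = 22, b_{27} = 7, b_{28} = 12, b_{29} = 21, b_{30} = 18, b_{31} = 19, b_{32} = 8, b_{33} = 1.
The sequence repeats with period 32.
The value 14 first appears (with i ≥ 2) at b_2.

2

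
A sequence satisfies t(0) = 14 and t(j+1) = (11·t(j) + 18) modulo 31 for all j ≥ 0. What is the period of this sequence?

Computing terms: t(0) = 14; t(1) = 17; t(2) = 19; t(3) = 10; t(4) = 4; t(5) = 0; t(6) = 18; t(7) = 30; t(8) = 7; t(9) = 2; t(10) = 9; t(11) = 24; t(12) = 3; t(13) = 20; t(14) = 21; t(15) = 1; t(16) = 29; t(17) = 27; t(18) = 5; t(19) = 11; t(20) = 15; t(21) = 28; t(22) = 16; t(23) = 8; t(24) = 13; t(25) = 6; t(26) = 22; t(27) = 12; t(28) = 26; t(29) = 25; t(30) = 14.
Since t(30) = t(0) = 14, the sequence is periodic with period 30.

30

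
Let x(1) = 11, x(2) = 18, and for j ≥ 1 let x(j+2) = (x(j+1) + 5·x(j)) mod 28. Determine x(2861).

24

We have x(1) = 11; x(2) = 18; x(3) = 17; x(4) = 23; x(5) = 24; x(6) = 27; x(7) = 7; x(8) = 2; x(9) = 9; x(10) = 19; x(11) = 8; x(12) = 19; x(13) = 3; x(14) = 14; x(15) = 1; x(16) = 15; x(17) = 20; x(18) = 11; x(19) = 27; x(20) = 26; x(21) = 21; x(22) = 11; x(23) = 4; x(24) = 3; x(25) = 23; x(26) = 10; x(27) = 13; x(28) = 7; x(29) = 16; x(30) = 23; x(31) = 19; x(32) = 22; x(33) = 5; x(34) = 3; x(35) = 0; x(36) = 15; x(37) = 15; x(38) = 6; x(39) = 25; x(40) = 27; x(41) = 12; x(42) = 7; x(43) = 11; x(44) = 18.
Since (x(43), x(44)) = (x(1), x(2)) = (11, 18) (two consecutive terms determine the rest), the sequence is periodic with period 42.
So x(2861) = x(1 + ((2861-1) mod 42)) = x(5) = 24.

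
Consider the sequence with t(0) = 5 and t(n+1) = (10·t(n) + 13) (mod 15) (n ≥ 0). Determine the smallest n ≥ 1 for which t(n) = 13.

2

Computing terms: t(0) = 5; t(1) = 3; t(2) = 13; t(3) = 8; t(4) = 3.
Since t(4) = t(1) = 3, the sequence is eventually periodic: after a pre-period of length 1 it cycles with period 3.
The value 13 first appears (with n ≥ 1) at t(2).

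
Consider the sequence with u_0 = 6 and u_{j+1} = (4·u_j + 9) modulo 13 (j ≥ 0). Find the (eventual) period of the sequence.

6

We have u_0 = 6,  u_1 = 7,  u_2 = 11,  u_3 = 1,  u_4 = 0,  u_5 = 9,  u_6 = 6.
Since u_6 = u_0 = 6, the sequence is periodic with period 6.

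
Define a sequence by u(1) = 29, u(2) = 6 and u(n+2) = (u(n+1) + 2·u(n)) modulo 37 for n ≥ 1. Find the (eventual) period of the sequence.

We have u(1) = 29,  u(2) = 6,  u(3) = 27,  u(4) = 2,  u(5) = 19,  u(6) = 23,  u(7) = 24,  u(8) = 33,  u(9) = 7,  u(10) = 36,  u(11) = 13,  u(12) = 11,  u(13) = 0,  u(14) = 22,  u(15) = 22,  u(16) = 29,  u(17) = 36,  u(18) = 20,  u(19) = 18,  u(20) = 21,  u(21) = 20,  u(22) = 25,  u(23) = 28,  u(24) = 4,  u(25) = 23,  u(26) = 31,  u(27) = 3,  u(28) = 28,  u(29) = 34,  u(30) = 16,  u(31) = 10,  u(32) = 5,  u(33) = 25,  u(34) = 35,  u(35) = 11,  u(36) = 7,  u(37) = 29,  u(38) = 6.
Since (u(37), u(38)) = (u(1), u(2)) = (29, 6) (two consecutive terms determine the rest), the sequence is periodic with period 36.

36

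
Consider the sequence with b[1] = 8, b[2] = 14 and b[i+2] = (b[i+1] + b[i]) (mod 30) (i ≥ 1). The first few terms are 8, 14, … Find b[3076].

6

b[1] = 8; b[2] = 14; b[3] = 22; b[4] = 6; b[5] = 28; b[6] = 4; b[7] = 2; b[8] = 6; b[9] = 8; b[10] = 14.
The sequence repeats with period 8.
So b[3076] = b[1 + ((3076-1) mod 8)] = b[4] = 6.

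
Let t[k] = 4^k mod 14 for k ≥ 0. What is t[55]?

Computing terms: t[0] = 1, t[1] = 4, t[2] = 2, t[3] = 8, t[4] = 4.
Since t[4] = t[1] = 4, the sequence is eventually periodic: after a pre-period of length 1 it cycles with period 3.
For k ≥ 1, t[k] depends only on (k - 1) mod 3. (55 - 1) mod 3 = 0, so t[55] = t[1] = 4.

4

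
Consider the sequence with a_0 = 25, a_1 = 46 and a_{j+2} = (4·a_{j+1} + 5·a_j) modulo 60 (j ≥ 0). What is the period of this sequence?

6

We have a_0 = 25; a_1 = 46; a_2 = 9; a_3 = 26; a_4 = 29; a_5 = 6; a_6 = 49; a_7 = 46; a_8 = 9.
Since (a_7, a_8) = (a_1, a_2) = (46, 9) (two consecutive terms determine the rest), the sequence is eventually periodic: after a pre-period of length 1 it cycles with period 6.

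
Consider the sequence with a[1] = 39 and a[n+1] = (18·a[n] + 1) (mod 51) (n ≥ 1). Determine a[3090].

We have a[1] = 39; a[2] = 40; a[3] = 7; a[4] = 25; a[5] = 43; a[6] = 10; a[7] = 28; a[8] = 46; a[9] = 13; a[10] = 31; a[11] = 49; a[12] = 16; a[13] = 34; a[14] = 1; a[15] = 19; a[16] = 37; a[17] = 4; a[18] = 22; a[19] = 40.
Since a[19] = a[2] = 40, the sequence is eventually periodic: after a pre-period of length 1 it cycles with period 17.
For n ≥ 2, a[n] depends only on (n - 2) mod 17. (3090 - 2) mod 17 = 11, so a[3090] = a[13] = 34.

34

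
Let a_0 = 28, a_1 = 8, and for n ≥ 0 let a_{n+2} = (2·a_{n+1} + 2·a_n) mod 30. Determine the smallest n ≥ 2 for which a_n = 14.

4

We have a_0 = 28,  a_1 = 8,  a_2 = 12,  a_3 = 10,  a_4 = 14,  a_5 = 18,  a_6 = 4,  a_7 = 14,  a_8 = 6,  a_9 = 10,  a_{10} = 2,  a_{11} = 24,  a_{12} = 22,  a_{13} = 2,  a_{14} = 18,  a_{15} = 10,  a_{16} = 26,  a_{17} = 12,  a_{18} = 16,  a_{19} = 26,  a_{20} = 24,  a_{21} = 10,  a_{22} = 8,  a_{23} = 6,  a_{24} = 28,  a_{25} = 8.
Since (a_{24}, a_{25}) = (a_0, a_1) = (28, 8) (two consecutive terms determine the rest), the sequence is periodic with period 24.
The value 14 first appears (with n ≥ 2) at a_4.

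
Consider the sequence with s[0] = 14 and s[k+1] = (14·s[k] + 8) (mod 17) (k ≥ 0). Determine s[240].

Computing terms: s[0] = 14,  s[1] = 0,  s[2] = 8,  s[3] = 1,  s[4] = 5,  s[5] = 10,  s[6] = 12,  s[7] = 6,  s[8] = 7,  s[9] = 4,  s[10] = 13,  s[11] = 3,  s[12] = 16,  s[13] = 11,  s[14] = 9,  s[15] = 15,  s[16] = 14.
The sequence repeats with period 16.
(240 - 0) mod 16 = 0, so s[240] = s[0] = 14.

14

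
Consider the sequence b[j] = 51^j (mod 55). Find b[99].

41

b[1] = 51,  b[2] = 16,  b[3] = 46,  b[4] = 36,  b[5] = 21,  b[6] = 26,  b[7] = 6,  b[8] = 31,  b[9] = 41,  b[10] = 1,  b[11] = 51.
Since b[11] = b[1] = 51, the sequence is periodic with period 10.
(99 - 1) mod 10 = 8, so b[99] = b[9] = 41.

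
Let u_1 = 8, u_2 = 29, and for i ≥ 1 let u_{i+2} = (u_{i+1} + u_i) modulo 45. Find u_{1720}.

u_1 = 8, u_2 = 29, u_3 = 37, u_4 = 21, u_5 = 13, u_6 = 34, u_7 = 2, u_8 = 36, u_9 = 38, u_{10} = 29, u_{11} = 22, u_{12} = 6, u_{13} = 28, u_{14} = 34, u_{15} = 17, u_{16} = 6, u_{17} = 23, u_{18} = 29, u_{19} = 7, u_{20} = 36, u_{21} = 43, u_{22} = 34, u_{23} = 32, u_{24} = 21, u_{25} = 8, u_{26} = 29.
Since (u_{25}, u_{26}) = (u_1, u_2) = (8, 29) (two consecutive terms determine the rest), the sequence is periodic with period 24.
So u_{1720} = u_{1 + ((1720-1) mod 24)} = u_{16} = 6.

6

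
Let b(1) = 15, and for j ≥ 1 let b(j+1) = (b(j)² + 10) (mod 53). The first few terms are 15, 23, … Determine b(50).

23

Computing terms: b(1) = 15,  b(2) = 23,  b(3) = 9,  b(4) = 38,  b(5) = 23.
Since b(5) = b(2) = 23, the sequence is eventually periodic: after a pre-period of length 1 it cycles with period 3.
For j ≥ 2, b(j) depends only on (j - 2) mod 3. (50 - 2) mod 3 = 0, so b(50) = b(2) = 23.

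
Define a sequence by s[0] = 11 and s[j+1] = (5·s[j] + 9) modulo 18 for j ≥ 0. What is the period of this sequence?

We have s[0] = 11; s[1] = 10; s[2] = 5; s[3] = 16; s[4] = 17; s[5] = 4; s[6] = 11.
Since s[6] = s[0] = 11, the sequence is periodic with period 6.

6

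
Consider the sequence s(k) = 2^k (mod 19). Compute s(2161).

2

Listing terms: s(0) = 1,  s(1) = 2,  s(2) = 4,  s(3) = 8,  s(4) = 16,  s(5) = 13,  s(6) = 7,  s(7) = 14,  s(8) = 9,  s(9) = 18,  s(10) = 17,  s(11) = 15,  s(12) = 11,  s(13) = 3,  s(14) = 6,  s(15) = 12,  s(16) = 5,  s(17) = 10,  s(18) = 1.
Since s(18) = s(0) = 1, the sequence is periodic with period 18.
So s(2161) = s(0 + ((2161-0) mod 18)) = s(1) = 2.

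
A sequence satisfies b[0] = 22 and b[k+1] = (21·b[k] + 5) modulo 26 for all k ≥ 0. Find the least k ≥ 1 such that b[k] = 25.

We have b[0] = 22, b[1] = 25, b[2] = 10, b[3] = 7, b[4] = 22.
Since b[4] = b[0] = 22, the sequence is periodic with period 4.
The value 25 first appears (with k ≥ 1) at b[1].

1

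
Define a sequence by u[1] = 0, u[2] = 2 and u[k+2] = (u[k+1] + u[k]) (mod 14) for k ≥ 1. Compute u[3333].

We have u[1] = 0,  u[2] = 2,  u[3] = 2,  u[4] = 4,  u[5] = 6,  u[6] = 10,  u[7] = 2,  u[8] = 12,  u[9] = 0,  u[10] = 12,  u[11] = 12,  u[12] = 10,  u[13] = 8,  u[14] = 4,  u[15] = 12,  u[16] = 2,  u[17] = 0,  u[18] = 2.
The sequence repeats with period 16.
So u[3333] = u[1 + ((3333-1) mod 16)] = u[5] = 6.

6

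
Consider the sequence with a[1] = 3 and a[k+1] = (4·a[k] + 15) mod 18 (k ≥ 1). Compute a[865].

3

Computing terms: a[1] = 3,  a[2] = 9,  a[3] = 15,  a[4] = 3.
Since a[4] = a[1] = 3, the sequence is periodic with period 3.
(865 - 1) mod 3 = 0, so a[865] = a[1] = 3.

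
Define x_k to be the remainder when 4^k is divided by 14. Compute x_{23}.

2

x_1 = 4,  x_2 = 2,  x_3 = 8,  x_4 = 4.
Since x_4 = x_1 = 4, the sequence is periodic with period 3.
So x_{23} = x_{1 + ((23-1) mod 3)} = x_2 = 2.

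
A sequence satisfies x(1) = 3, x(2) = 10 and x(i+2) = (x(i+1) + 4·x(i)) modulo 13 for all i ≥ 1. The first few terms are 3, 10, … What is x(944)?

3

We have x(1) = 3; x(2) = 10; x(3) = 9; x(4) = 10; x(5) = 7; x(6) = 8; x(7) = 10; x(8) = 3; x(9) = 4; x(10) = 3; x(11) = 6; x(12) = 5; x(13) = 3; x(14) = 10.
The sequence repeats with period 12.
So x(944) = x(1 + ((944-1) mod 12)) = x(8) = 3.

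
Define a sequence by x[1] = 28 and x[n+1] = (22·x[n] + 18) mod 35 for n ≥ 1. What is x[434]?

24

x[1] = 28; x[2] = 4; x[3] = 1; x[4] = 5; x[5] = 23; x[6] = 34; x[7] = 31; x[8] = 0; x[9] = 18; x[10] = 29; x[11] = 26; x[12] = 30; x[13] = 13; x[14] = 24; x[15] = 21; x[16] = 25; x[17] = 8; x[18] = 19; x[19] = 16; x[20] = 20; x[21] = 3; x[22] = 14; x[23] = 11; x[24] = 15; x[25] = 33; x[26] = 9; x[27] = 6; x[28] = 10; x[29] = 28.
The sequence repeats with period 28.
(434 - 1) mod 28 = 13, so x[434] = x[14] = 24.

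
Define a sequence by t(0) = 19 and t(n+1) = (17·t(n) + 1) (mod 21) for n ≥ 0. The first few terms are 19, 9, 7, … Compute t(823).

9

t(0) = 19; t(1) = 9; t(2) = 7; t(3) = 15; t(4) = 4; t(5) = 6; t(6) = 19.
Since t(6) = t(0) = 19, the sequence is periodic with period 6.
So t(823) = t(0 + ((823-0) mod 6)) = t(1) = 9.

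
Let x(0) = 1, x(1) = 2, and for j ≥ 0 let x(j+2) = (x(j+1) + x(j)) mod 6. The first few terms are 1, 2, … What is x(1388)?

5

We have x(0) = 1; x(1) = 2; x(2) = 3; x(3) = 5; x(4) = 2; x(5) = 1; x(6) = 3; x(7) = 4; x(8) = 1; x(9) = 5; x(10) = 0; x(11) = 5; x(12) = 5; x(13) = 4; x(14) = 3; x(15) = 1; x(16) = 4; x(17) = 5; x(18) = 3; x(19) = 2; x(20) = 5; x(21) = 1; x(22) = 0; x(23) = 1; x(24) = 1; x(25) = 2.
The sequence repeats with period 24.
(1388 - 0) mod 24 = 20, so x(1388) = x(20) = 5.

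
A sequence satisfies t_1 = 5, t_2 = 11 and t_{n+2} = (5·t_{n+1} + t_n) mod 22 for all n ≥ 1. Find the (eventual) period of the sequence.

24

t_1 = 5; t_2 = 11; t_3 = 16; t_4 = 3; t_5 = 9; t_6 = 4; t_7 = 7; t_8 = 17; t_9 = 4; t_{10} = 15; t_{11} = 13; t_{12} = 14; t_{13} = 17; t_{14} = 11; t_{15} = 6; t_{16} = 19; t_{17} = 13; t_{18} = 18; t_{19} = 15; t_{20} = 5; t_{21} = 18; t_{22} = 7; t_{23} = 9; t_{24} = 8; t_{25} = 5; t_{26} = 11.
Since (t_{25}, t_{26}) = (t_1, t_2) = (5, 11) (two consecutive terms determine the rest), the sequence is periodic with period 24.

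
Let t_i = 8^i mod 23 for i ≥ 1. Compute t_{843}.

12

Computing terms: t_1 = 8; t_2 = 18; t_3 = 6; t_4 = 2; t_5 = 16; t_6 = 13; t_7 = 12; t_8 = 4; t_9 = 9; t_{10} = 3; t_{11} = 1; t_{12} = 8.
Since t_{12} = t_1 = 8, the sequence is periodic with period 11.
(843 - 1) mod 11 = 6, so t_{843} = t_7 = 12.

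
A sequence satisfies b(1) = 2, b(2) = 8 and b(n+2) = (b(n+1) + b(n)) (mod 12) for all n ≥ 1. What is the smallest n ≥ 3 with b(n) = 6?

We have b(1) = 2; b(2) = 8; b(3) = 10; b(4) = 6; b(5) = 4; b(6) = 10; b(7) = 2; b(8) = 0; b(9) = 2; b(10) = 2; b(11) = 4; b(12) = 6; b(13) = 10; b(14) = 4; b(15) = 2; b(16) = 6; b(17) = 8; b(18) = 2; b(19) = 10; b(20) = 0; b(21) = 10; b(22) = 10; b(23) = 8; b(24) = 6; b(25) = 2; b(26) = 8.
The sequence repeats with period 24.
The value 6 first appears (with n ≥ 3) at b(4).

4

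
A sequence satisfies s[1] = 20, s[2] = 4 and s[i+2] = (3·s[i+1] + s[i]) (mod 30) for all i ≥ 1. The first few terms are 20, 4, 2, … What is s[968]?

16

Listing terms: s[1] = 20, s[2] = 4, s[3] = 2, s[4] = 10, s[5] = 2, s[6] = 16, s[7] = 20, s[8] = 16, s[9] = 8, s[10] = 10, s[11] = 8, s[12] = 4, s[13] = 20, s[14] = 4.
The sequence repeats with period 12.
So s[968] = s[1 + ((968-1) mod 12)] = s[8] = 16.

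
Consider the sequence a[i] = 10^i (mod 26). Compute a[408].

Computing terms: a[0] = 1,  a[1] = 10,  a[2] = 22,  a[3] = 12,  a[4] = 16,  a[5] = 4,  a[6] = 14,  a[7] = 10.
Since a[7] = a[1] = 10, the sequence is eventually periodic: after a pre-period of length 1 it cycles with period 6.
For i ≥ 1, a[i] depends only on (i - 1) mod 6. (408 - 1) mod 6 = 5, so a[408] = a[6] = 14.

14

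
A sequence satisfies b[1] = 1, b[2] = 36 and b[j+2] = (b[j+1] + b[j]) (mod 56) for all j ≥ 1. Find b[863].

22

Computing terms: b[1] = 1, b[2] = 36, b[3] = 37, b[4] = 17, b[5] = 54, b[6] = 15, b[7] = 13, b[8] = 28, b[9] = 41, b[10] = 13, b[11] = 54, b[12] = 11, b[13] = 9, b[14] = 20, b[15] = 29, b[16] = 49, b[17] = 22, b[18] = 15, b[19] = 37, b[20] = 52, b[21] = 33, b[22] = 29, b[23] = 6, b[24] = 35, b[25] = 41, b[26] = 20, b[27] = 5, b[28] = 25, b[29] = 30, b[30] = 55, b[31] = 29, b[32] = 28, b[33] = 1, b[34] = 29, b[35] = 30, b[36] = 3, b[37] = 33, b[38] = 36, b[39] = 13, b[40] = 49, b[41] = 6, b[42] = 55, b[43] = 5, b[44] = 4, b[45] = 9, b[46] = 13, b[47] = 22, b[48] = 35, b[49] = 1, b[50] = 36.
Since (b[49], b[50]) = (b[1], b[2]) = (1, 36) (two consecutive terms determine the rest), the sequence is periodic with period 48.
So b[863] = b[1 + ((863-1) mod 48)] = b[47] = 22.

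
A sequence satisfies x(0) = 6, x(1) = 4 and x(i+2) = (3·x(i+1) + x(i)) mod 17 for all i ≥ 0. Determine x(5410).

We have x(0) = 6,  x(1) = 4,  x(2) = 1,  x(3) = 7,  x(4) = 5,  x(5) = 5,  x(6) = 3,  x(7) = 14,  x(8) = 11,  x(9) = 13,  x(10) = 16,  x(11) = 10,  x(12) = 12,  x(13) = 12,  x(14) = 14,  x(15) = 3,  x(16) = 6,  x(17) = 4.
The sequence repeats with period 16.
So x(5410) = x(0 + ((5410-0) mod 16)) = x(2) = 1.

1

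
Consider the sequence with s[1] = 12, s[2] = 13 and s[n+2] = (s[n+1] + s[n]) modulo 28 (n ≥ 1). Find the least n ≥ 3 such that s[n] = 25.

3

s[1] = 12,  s[2] = 13,  s[3] = 25,  s[4] = 10,  s[5] = 7,  s[6] = 17,  s[7] = 24,  s[8] = 13,  s[9] = 9,  s[10] = 22,  s[11] = 3,  s[12] = 25,  s[13] = 0,  s[14] = 25,  s[15] = 25,  s[16] = 22,  s[17] = 19,  s[18] = 13,  s[19] = 4,  s[20] = 17,  s[21] = 21,  s[22] = 10,  s[23] = 3,  s[24] = 13,  s[25] = 16,  s[26] = 1,  s[27] = 17,  s[28] = 18,  s[29] = 7,  s[30] = 25,  s[31] = 4,  s[32] = 1,  s[33] = 5,  s[34] = 6,  s[35] = 11,  s[36] = 17,  s[37] = 0,  s[38] = 17,  s[39] = 17,  s[40] = 6,  s[41] = 23,  s[42] = 1,  s[43] = 24,  s[44] = 25,  s[45] = 21,  s[46] = 18,  s[47] = 11,  s[48] = 1,  s[49] = 12,  s[50] = 13.
Since (s[49], s[50]) = (s[1], s[2]) = (12, 13) (two consecutive terms determine the rest), the sequence is periodic with period 48.
The value 25 first appears (with n ≥ 3) at s[3].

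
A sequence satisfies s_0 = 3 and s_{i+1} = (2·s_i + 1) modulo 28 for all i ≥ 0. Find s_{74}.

15

Listing terms: s_0 = 3,  s_1 = 7,  s_2 = 15,  s_3 = 3.
The sequence repeats with period 3.
So s_{74} = s_{0 + ((74-0) mod 3)} = s_2 = 15.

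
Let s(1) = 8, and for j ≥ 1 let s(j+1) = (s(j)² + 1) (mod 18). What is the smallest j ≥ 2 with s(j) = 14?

3

Listing terms: s(1) = 8; s(2) = 11; s(3) = 14; s(4) = 17; s(5) = 2; s(6) = 5; s(7) = 8.
The sequence repeats with period 6.
The value 14 first appears (with j ≥ 2) at s(3).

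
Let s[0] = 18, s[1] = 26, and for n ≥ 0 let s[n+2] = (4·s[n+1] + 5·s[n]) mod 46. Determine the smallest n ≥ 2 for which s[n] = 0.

10

Computing terms: s[0] = 18,  s[1] = 26,  s[2] = 10,  s[3] = 32,  s[4] = 40,  s[5] = 44,  s[6] = 8,  s[7] = 22,  s[8] = 36,  s[9] = 24,  s[10] = 0,  s[11] = 28,  s[12] = 20,  s[13] = 36,  s[14] = 14,  s[15] = 6,  s[16] = 2,  s[17] = 38,  s[18] = 24,  s[19] = 10,  s[20] = 22,  s[21] = 0,  s[22] = 18,  s[23] = 26.
The sequence repeats with period 22.
The value 0 first appears (with n ≥ 2) at s[10].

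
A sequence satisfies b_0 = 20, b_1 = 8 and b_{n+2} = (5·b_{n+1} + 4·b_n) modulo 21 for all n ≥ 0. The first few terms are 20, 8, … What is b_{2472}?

8

We have b_0 = 20,  b_1 = 8,  b_2 = 15,  b_3 = 2,  b_4 = 7,  b_5 = 1,  b_6 = 12,  b_7 = 1,  b_8 = 11,  b_9 = 17,  b_{10} = 3,  b_{11} = 20,  b_{12} = 7,  b_{13} = 10,  b_{14} = 15,  b_{15} = 10,  b_{16} = 5,  b_{17} = 2,  b_{18} = 9,  b_{19} = 11,  b_{20} = 7,  b_{21} = 16,  b_{22} = 3,  b_{23} = 16,  b_{24} = 8,  b_{25} = 20,  b_{26} = 6,  b_{27} = 5,  b_{28} = 7,  b_{29} = 13,  b_{30} = 9,  b_{31} = 13,  b_{32} = 17,  b_{33} = 11,  b_{34} = 18,  b_{35} = 8,  b_{36} = 7,  b_{37} = 4,  b_{38} = 6,  b_{39} = 4,  b_{40} = 2,  b_{41} = 5,  b_{42} = 12,  b_{43} = 17,  b_{44} = 7,  b_{45} = 19,  b_{46} = 18,  b_{47} = 19,  b_{48} = 20,  b_{49} = 8.
Since (b_{48}, b_{49}) = (b_0, b_1) = (20, 8) (two consecutive terms determine the rest), the sequence is periodic with period 48.
So b_{2472} = b_{0 + ((2472-0) mod 48)} = b_{24} = 8.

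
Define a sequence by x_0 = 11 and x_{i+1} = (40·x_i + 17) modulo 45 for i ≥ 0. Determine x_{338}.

42

x_0 = 11; x_1 = 7; x_2 = 27; x_3 = 17; x_4 = 22; x_5 = 42; x_6 = 32; x_7 = 37; x_8 = 12; x_9 = 2; x_{10} = 7.
Since x_{10} = x_1 = 7, the sequence is eventually periodic: after a pre-period of length 1 it cycles with period 9.
For i ≥ 1, x_i depends only on (i - 1) mod 9. (338 - 1) mod 9 = 4, so x_{338} = x_5 = 42.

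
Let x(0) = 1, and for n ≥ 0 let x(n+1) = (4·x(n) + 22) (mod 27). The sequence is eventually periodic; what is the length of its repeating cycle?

Computing terms: x(0) = 1, x(1) = 26, x(2) = 18, x(3) = 13, x(4) = 20, x(5) = 21, x(6) = 25, x(7) = 14, x(8) = 24, x(9) = 10, x(10) = 8, x(11) = 0, x(12) = 22, x(13) = 2, x(14) = 3, x(15) = 7, x(16) = 23, x(17) = 6, x(18) = 19, x(19) = 17, x(20) = 9, x(21) = 4, x(22) = 11, x(23) = 12, x(24) = 16, x(25) = 5, x(26) = 15, x(27) = 1.
Since x(27) = x(0) = 1, the sequence is periodic with period 27.

27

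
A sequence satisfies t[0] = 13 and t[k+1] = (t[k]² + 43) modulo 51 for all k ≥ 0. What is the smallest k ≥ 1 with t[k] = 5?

2

Computing terms: t[0] = 13, t[1] = 8, t[2] = 5, t[3] = 17, t[4] = 26, t[5] = 5.
Since t[5] = t[2] = 5, the sequence is eventually periodic: after a pre-period of length 2 it cycles with period 3.
The value 5 first appears (with k ≥ 1) at t[2].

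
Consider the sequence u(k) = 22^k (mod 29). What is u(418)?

u(1) = 22,  u(2) = 20,  u(3) = 5,  u(4) = 23,  u(5) = 13,  u(6) = 25,  u(7) = 28,  u(8) = 7,  u(9) = 9,  u(10) = 24,  u(11) = 6,  u(12) = 16,  u(13) = 4,  u(14) = 1,  u(15) = 22.
Since u(15) = u(1) = 22, the sequence is periodic with period 14.
(418 - 1) mod 14 = 11, so u(418) = u(12) = 16.

16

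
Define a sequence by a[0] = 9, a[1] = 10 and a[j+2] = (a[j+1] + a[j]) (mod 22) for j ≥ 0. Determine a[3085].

0

Computing terms: a[0] = 9; a[1] = 10; a[2] = 19; a[3] = 7; a[4] = 4; a[5] = 11; a[6] = 15; a[7] = 4; a[8] = 19; a[9] = 1; a[10] = 20; a[11] = 21; a[12] = 19; a[13] = 18; a[14] = 15; a[15] = 11; a[16] = 4; a[17] = 15; a[18] = 19; a[19] = 12; a[20] = 9; a[21] = 21; a[22] = 8; a[23] = 7; a[24] = 15; a[25] = 0; a[26] = 15; a[27] = 15; a[28] = 8; a[29] = 1; a[30] = 9; a[31] = 10.
The sequence repeats with period 30.
So a[3085] = a[0 + ((3085-0) mod 30)] = a[25] = 0.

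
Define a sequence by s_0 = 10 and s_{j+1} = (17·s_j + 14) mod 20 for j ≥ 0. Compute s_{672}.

10

Computing terms: s_0 = 10, s_1 = 4, s_2 = 2, s_3 = 8, s_4 = 10.
The sequence repeats with period 4.
(672 - 0) mod 4 = 0, so s_{672} = s_0 = 10.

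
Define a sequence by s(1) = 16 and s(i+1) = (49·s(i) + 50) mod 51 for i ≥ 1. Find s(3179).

We have s(1) = 16, s(2) = 18, s(3) = 14, s(4) = 22, s(5) = 6, s(6) = 38, s(7) = 25, s(8) = 0, s(9) = 50, s(10) = 1, s(11) = 48, s(12) = 5, s(13) = 40, s(14) = 21, s(15) = 8, s(16) = 34, s(17) = 33, s(18) = 35, s(19) = 31, s(20) = 39, s(21) = 23, s(22) = 4, s(23) = 42, s(24) = 17, s(25) = 16.
Since s(25) = s(1) = 16, the sequence is periodic with period 24.
So s(3179) = s(1 + ((3179-1) mod 24)) = s(11) = 48.

48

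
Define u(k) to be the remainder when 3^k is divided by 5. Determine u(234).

4

We have u(1) = 3,  u(2) = 4,  u(3) = 2,  u(4) = 1,  u(5) = 3.
Since u(5) = u(1) = 3, the sequence is periodic with period 4.
(234 - 1) mod 4 = 1, so u(234) = u(2) = 4.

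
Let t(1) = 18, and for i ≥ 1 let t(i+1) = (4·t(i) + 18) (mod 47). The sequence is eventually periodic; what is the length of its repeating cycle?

23

We have t(1) = 18; t(2) = 43; t(3) = 2; t(4) = 26; t(5) = 28; t(6) = 36; t(7) = 21; t(8) = 8; t(9) = 3; t(10) = 30; t(11) = 44; t(12) = 6; t(13) = 42; t(14) = 45; t(15) = 10; t(16) = 11; t(17) = 15; t(18) = 31; t(19) = 1; t(20) = 22; t(21) = 12; t(22) = 19; t(23) = 0; t(24) = 18.
The sequence repeats with period 23.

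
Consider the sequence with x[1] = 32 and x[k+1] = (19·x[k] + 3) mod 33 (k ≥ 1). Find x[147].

x[1] = 32, x[2] = 17, x[3] = 29, x[4] = 26, x[5] = 2, x[6] = 8, x[7] = 23, x[8] = 11, x[9] = 14, x[10] = 5, x[11] = 32.
Since x[11] = x[1] = 32, the sequence is periodic with period 10.
So x[147] = x[1 + ((147-1) mod 10)] = x[7] = 23.

23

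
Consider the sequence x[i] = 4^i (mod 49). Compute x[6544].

x[1] = 4; x[2] = 16; x[3] = 15; x[4] = 11; x[5] = 44; x[6] = 29; x[7] = 18; x[8] = 23; x[9] = 43; x[10] = 25; x[11] = 2; x[12] = 8; x[13] = 32; x[14] = 30; x[15] = 22; x[16] = 39; x[17] = 9; x[18] = 36; x[19] = 46; x[20] = 37; x[21] = 1; x[22] = 4.
Since x[22] = x[1] = 4, the sequence is periodic with period 21.
So x[6544] = x[1 + ((6544-1) mod 21)] = x[13] = 32.

32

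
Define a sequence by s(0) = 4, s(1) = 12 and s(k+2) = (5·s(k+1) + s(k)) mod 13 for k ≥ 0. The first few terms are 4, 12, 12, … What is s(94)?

5

Computing terms: s(0) = 4, s(1) = 12, s(2) = 12, s(3) = 7, s(4) = 8, s(5) = 8, s(6) = 9, s(7) = 1, s(8) = 1, s(9) = 6, s(10) = 5, s(11) = 5, s(12) = 4, s(13) = 12.
The sequence repeats with period 12.
(94 - 0) mod 12 = 10, so s(94) = s(10) = 5.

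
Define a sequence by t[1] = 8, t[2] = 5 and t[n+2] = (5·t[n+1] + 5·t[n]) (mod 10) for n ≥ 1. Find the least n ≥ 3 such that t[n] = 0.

t[1] = 8,  t[2] = 5,  t[3] = 5,  t[4] = 0,  t[5] = 5,  t[6] = 5.
Since (t[5], t[6]) = (t[2], t[3]) = (5, 5) (two consecutive terms determine the rest), the sequence is eventually periodic: after a pre-period of length 1 it cycles with period 3.
The value 0 first appears (with n ≥ 3) at t[4].

4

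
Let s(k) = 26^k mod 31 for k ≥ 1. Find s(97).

26

We have s(1) = 26; s(2) = 25; s(3) = 30; s(4) = 5; s(5) = 6; s(6) = 1; s(7) = 26.
Since s(7) = s(1) = 26, the sequence is periodic with period 6.
So s(97) = s(1 + ((97-1) mod 6)) = s(1) = 26.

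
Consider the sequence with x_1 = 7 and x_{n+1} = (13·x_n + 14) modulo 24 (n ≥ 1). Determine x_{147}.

x_1 = 7, x_2 = 9, x_3 = 11, x_4 = 13, x_5 = 15, x_6 = 17, x_7 = 19, x_8 = 21, x_9 = 23, x_{10} = 1, x_{11} = 3, x_{12} = 5, x_{13} = 7.
The sequence repeats with period 12.
(147 - 1) mod 12 = 2, so x_{147} = x_3 = 11.

11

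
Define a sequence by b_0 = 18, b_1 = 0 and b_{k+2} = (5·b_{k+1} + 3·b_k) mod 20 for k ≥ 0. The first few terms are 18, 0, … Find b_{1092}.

2

Computing terms: b_0 = 18,  b_1 = 0,  b_2 = 14,  b_3 = 10,  b_4 = 12,  b_5 = 10,  b_6 = 6,  b_7 = 0,  b_8 = 18,  b_9 = 10,  b_{10} = 4,  b_{11} = 10,  b_{12} = 2,  b_{13} = 0,  b_{14} = 6,  b_{15} = 10,  b_{16} = 8,  b_{17} = 10,  b_{18} = 14,  b_{19} = 0,  b_{20} = 2,  b_{21} = 10,  b_{22} = 16,  b_{23} = 10,  b_{24} = 18,  b_{25} = 0.
Since (b_{24}, b_{25}) = (b_0, b_1) = (18, 0) (two consecutive terms determine the rest), the sequence is periodic with period 24.
(1092 - 0) mod 24 = 12, so b_{1092} = b_{12} = 2.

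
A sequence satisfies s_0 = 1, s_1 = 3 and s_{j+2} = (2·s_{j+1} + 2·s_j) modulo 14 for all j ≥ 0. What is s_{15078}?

We have s_0 = 1,  s_1 = 3,  s_2 = 8,  s_3 = 8,  s_4 = 4,  s_5 = 10,  s_6 = 0,  s_7 = 6,  s_8 = 12,  s_9 = 8,  s_{10} = 12,  s_{11} = 12,  s_{12} = 6,  s_{13} = 8,  s_{14} = 0,  s_{15} = 2,  s_{16} = 4,  s_{17} = 12,  s_{18} = 4,  s_{19} = 4,  s_{20} = 2,  s_{21} = 12,  s_{22} = 0,  s_{23} = 10,  s_{24} = 6,  s_{25} = 4,  s_{26} = 6,  s_{27} = 6,  s_{28} = 10,  s_{29} = 4,  s_{30} = 0,  s_{31} = 8,  s_{32} = 2,  s_{33} = 6,  s_{34} = 2,  s_{35} = 2,  s_{36} = 8,  s_{37} = 6,  s_{38} = 0,  s_{39} = 12,  s_{40} = 10,  s_{41} = 2,  s_{42} = 10,  s_{43} = 10,  s_{44} = 12,  s_{45} = 2,  s_{46} = 0,  s_{47} = 4,  s_{48} = 8,  s_{49} = 10,  s_{50} = 8,  s_{51} = 8.
Since (s_{50}, s_{51}) = (s_2, s_3) = (8, 8) (two consecutive terms determine the rest), the sequence is eventually periodic: after a pre-period of length 2 it cycles with period 48.
For j ≥ 2, s_j depends only on (j - 2) mod 48. (15078 - 2) mod 48 = 4, so s_{15078} = s_6 = 0.

0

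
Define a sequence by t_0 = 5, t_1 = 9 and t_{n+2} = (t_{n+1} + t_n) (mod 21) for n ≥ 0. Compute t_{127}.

Listing terms: t_0 = 5, t_1 = 9, t_2 = 14, t_3 = 2, t_4 = 16, t_5 = 18, t_6 = 13, t_7 = 10, t_8 = 2, t_9 = 12, t_{10} = 14, t_{11} = 5, t_{12} = 19, t_{13} = 3, t_{14} = 1, t_{15} = 4, t_{16} = 5, t_{17} = 9.
Since (t_{16}, t_{17}) = (t_0, t_1) = (5, 9) (two consecutive terms determine the rest), the sequence is periodic with period 16.
(127 - 0) mod 16 = 15, so t_{127} = t_{15} = 4.

4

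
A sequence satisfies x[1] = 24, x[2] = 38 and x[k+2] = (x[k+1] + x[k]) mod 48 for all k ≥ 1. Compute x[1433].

18

x[1] = 24; x[2] = 38; x[3] = 14; x[4] = 4; x[5] = 18; x[6] = 22; x[7] = 40; x[8] = 14; x[9] = 6; x[10] = 20; x[11] = 26; x[12] = 46; x[13] = 24; x[14] = 22; x[15] = 46; x[16] = 20; x[17] = 18; x[18] = 38; x[19] = 8; x[20] = 46; x[21] = 6; x[22] = 4; x[23] = 10; x[24] = 14; x[25] = 24; x[26] = 38.
Since (x[25], x[26]) = (x[1], x[2]) = (24, 38) (two consecutive terms determine the rest), the sequence is periodic with period 24.
(1433 - 1) mod 24 = 16, so x[1433] = x[17] = 18.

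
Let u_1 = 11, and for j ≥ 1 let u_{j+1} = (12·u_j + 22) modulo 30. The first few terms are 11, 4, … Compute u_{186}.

Listing terms: u_1 = 11; u_2 = 4; u_3 = 10; u_4 = 22; u_5 = 16; u_6 = 4.
Since u_6 = u_2 = 4, the sequence is eventually periodic: after a pre-period of length 1 it cycles with period 4.
For j ≥ 2, u_j depends only on (j - 2) mod 4. (186 - 2) mod 4 = 0, so u_{186} = u_2 = 4.

4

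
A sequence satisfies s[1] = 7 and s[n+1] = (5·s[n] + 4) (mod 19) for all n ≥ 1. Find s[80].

We have s[1] = 7; s[2] = 1; s[3] = 9; s[4] = 11; s[5] = 2; s[6] = 14; s[7] = 17; s[8] = 13; s[9] = 12; s[10] = 7.
The sequence repeats with period 9.
So s[80] = s[1 + ((80-1) mod 9)] = s[8] = 13.

13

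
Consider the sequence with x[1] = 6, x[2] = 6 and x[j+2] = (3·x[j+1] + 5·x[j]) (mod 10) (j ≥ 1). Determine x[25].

2

Computing terms: x[1] = 6, x[2] = 6, x[3] = 8, x[4] = 4, x[5] = 2, x[6] = 6, x[7] = 8.
Since (x[6], x[7]) = (x[2], x[3]) = (6, 8) (two consecutive terms determine the rest), the sequence is eventually periodic: after a pre-period of length 1 it cycles with period 4.
For j ≥ 2, x[j] depends only on (j - 2) mod 4. (25 - 2) mod 4 = 3, so x[25] = x[5] = 2.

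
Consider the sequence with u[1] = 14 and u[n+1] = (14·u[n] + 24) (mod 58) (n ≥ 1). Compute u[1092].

u[1] = 14, u[2] = 46, u[3] = 30, u[4] = 38, u[5] = 34, u[6] = 36, u[7] = 6, u[8] = 50, u[9] = 28, u[10] = 10, u[11] = 48, u[12] = 0, u[13] = 24, u[14] = 12, u[15] = 18, u[16] = 44, u[17] = 2, u[18] = 52, u[19] = 56, u[20] = 54, u[21] = 26, u[22] = 40, u[23] = 4, u[24] = 22, u[25] = 42, u[26] = 32, u[27] = 8, u[28] = 20, u[29] = 14.
Since u[29] = u[1] = 14, the sequence is periodic with period 28.
So u[1092] = u[1 + ((1092-1) mod 28)] = u[28] = 20.

20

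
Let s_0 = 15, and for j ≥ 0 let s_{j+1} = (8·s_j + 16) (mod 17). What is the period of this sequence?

8

s_0 = 15; s_1 = 0; s_2 = 16; s_3 = 8; s_4 = 12; s_5 = 10; s_6 = 11; s_7 = 2; s_8 = 15.
Since s_8 = s_0 = 15, the sequence is periodic with period 8.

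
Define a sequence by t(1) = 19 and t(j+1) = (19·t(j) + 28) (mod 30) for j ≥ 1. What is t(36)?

We have t(1) = 19, t(2) = 29, t(3) = 9, t(4) = 19.
Since t(4) = t(1) = 19, the sequence is periodic with period 3.
So t(36) = t(1 + ((36-1) mod 3)) = t(3) = 9.

9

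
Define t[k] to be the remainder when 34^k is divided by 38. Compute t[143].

14

Computing terms: t[1] = 34; t[2] = 16; t[3] = 12; t[4] = 28; t[5] = 2; t[6] = 30; t[7] = 32; t[8] = 24; t[9] = 18; t[10] = 4; t[11] = 22; t[12] = 26; t[13] = 10; t[14] = 36; t[15] = 8; t[16] = 6; t[17] = 14; t[18] = 20; t[19] = 34.
Since t[19] = t[1] = 34, the sequence is periodic with period 18.
So t[143] = t[1 + ((143-1) mod 18)] = t[17] = 14.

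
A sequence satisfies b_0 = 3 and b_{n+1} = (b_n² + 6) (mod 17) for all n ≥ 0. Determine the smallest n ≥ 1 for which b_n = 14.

We have b_0 = 3, b_1 = 15, b_2 = 10, b_3 = 4, b_4 = 5, b_5 = 14, b_6 = 15.
Since b_6 = b_1 = 15, the sequence is eventually periodic: after a pre-period of length 1 it cycles with period 5.
The value 14 first appears (with n ≥ 1) at b_5.

5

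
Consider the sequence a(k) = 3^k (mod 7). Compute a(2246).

2

Listing terms: a(0) = 1; a(1) = 3; a(2) = 2; a(3) = 6; a(4) = 4; a(5) = 5; a(6) = 1.
The sequence repeats with period 6.
(2246 - 0) mod 6 = 2, so a(2246) = a(2) = 2.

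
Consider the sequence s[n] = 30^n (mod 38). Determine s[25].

s[0] = 1, s[1] = 30, s[2] = 26, s[3] = 20, s[4] = 30.
Since s[4] = s[1] = 30, the sequence is eventually periodic: after a pre-period of length 1 it cycles with period 3.
For n ≥ 1, s[n] depends only on (n - 1) mod 3. (25 - 1) mod 3 = 0, so s[25] = s[1] = 30.

30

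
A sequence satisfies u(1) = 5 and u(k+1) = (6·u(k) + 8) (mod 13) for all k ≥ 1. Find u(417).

0

Computing terms: u(1) = 5; u(2) = 12; u(3) = 2; u(4) = 7; u(5) = 11; u(6) = 9; u(7) = 10; u(8) = 3; u(9) = 0; u(10) = 8; u(11) = 4; u(12) = 6; u(13) = 5.
The sequence repeats with period 12.
So u(417) = u(1 + ((417-1) mod 12)) = u(9) = 0.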